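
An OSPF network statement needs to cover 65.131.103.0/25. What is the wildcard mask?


Subnet mask: 255.255.255.128
Wildcard = 255.255.255.255 - subnet mask
255 - 255 = 0
255 - 255 = 0
255 - 255 = 0
255 - 128 = 127
Wildcard: 0.0.0.127


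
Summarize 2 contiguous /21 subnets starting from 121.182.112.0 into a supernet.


Original prefix: /21
Number of subnets: 2 = 2^1
New prefix = 21 - 1 = 20
Supernet: 121.182.112.0/20


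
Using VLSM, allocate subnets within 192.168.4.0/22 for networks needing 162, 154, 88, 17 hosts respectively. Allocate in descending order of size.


162 hosts -> /24 (254 usable): 192.168.4.0/24
154 hosts -> /24 (254 usable): 192.168.5.0/24
88 hosts -> /25 (126 usable): 192.168.6.0/25
17 hosts -> /27 (30 usable): 192.168.6.128/27
Allocation: 192.168.4.0/24 (162 hosts, 254 usable); 192.168.5.0/24 (154 hosts, 254 usable); 192.168.6.0/25 (88 hosts, 126 usable); 192.168.6.128/27 (17 hosts, 30 usable)


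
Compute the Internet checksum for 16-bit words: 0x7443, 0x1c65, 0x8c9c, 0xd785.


Sum all words (with carry folding):
+ 0x7443 = 0x7443
+ 0x1c65 = 0x90a8
+ 0x8c9c = 0x1d45
+ 0xd785 = 0xf4ca
One's complement: ~0xf4ca
Checksum = 0x0b35


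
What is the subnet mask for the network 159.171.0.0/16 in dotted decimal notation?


/16 means 16 network bits, 16 host bits
Binary: 11111111111111110000000000000000
Mask: 255.255.0.0


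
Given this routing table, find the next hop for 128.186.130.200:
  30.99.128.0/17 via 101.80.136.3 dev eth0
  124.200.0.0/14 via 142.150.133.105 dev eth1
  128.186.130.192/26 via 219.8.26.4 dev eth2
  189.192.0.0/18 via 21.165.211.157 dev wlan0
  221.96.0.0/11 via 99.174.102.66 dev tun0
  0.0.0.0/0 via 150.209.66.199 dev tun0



Longest prefix match for 128.186.130.200:
  /17 30.99.128.0: no
  /14 124.200.0.0: no
  /26 128.186.130.192: MATCH
  /18 189.192.0.0: no
  /11 221.96.0.0: no
  /0 0.0.0.0: MATCH
Selected: next-hop 219.8.26.4 via eth2 (matched /26)


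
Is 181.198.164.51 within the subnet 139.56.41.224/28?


Subnet network: 139.56.41.224
Test IP AND mask: 181.198.164.48
No, 181.198.164.51 is not in 139.56.41.224/28


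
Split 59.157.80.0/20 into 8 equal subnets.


New prefix = 20 + 3 = 23
Each subnet has 512 addresses
  59.157.80.0/23
  59.157.82.0/23
  59.157.84.0/23
  59.157.86.0/23
  59.157.88.0/23
  59.157.90.0/23
  59.157.92.0/23
  59.157.94.0/23
Subnets: 59.157.80.0/23, 59.157.82.0/23, 59.157.84.0/23, 59.157.86.0/23, 59.157.88.0/23, 59.157.90.0/23, 59.157.92.0/23, 59.157.94.0/23


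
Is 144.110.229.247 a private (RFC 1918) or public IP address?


RFC 1918 private ranges:
  10.0.0.0/8 (10.0.0.0 - 10.255.255.255)
  172.16.0.0/12 (172.16.0.0 - 172.31.255.255)
  192.168.0.0/16 (192.168.0.0 - 192.168.255.255)
Public (not in any RFC 1918 range)


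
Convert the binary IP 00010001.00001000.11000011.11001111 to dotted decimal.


00010001 = 17
00001000 = 8
11000011 = 195
11001111 = 207
IP: 17.8.195.207


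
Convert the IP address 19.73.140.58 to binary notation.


19 = 00010011
73 = 01001001
140 = 10001100
58 = 00111010
Binary: 00010011.01001001.10001100.00111010


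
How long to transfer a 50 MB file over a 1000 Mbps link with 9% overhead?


Effective throughput = 1000 * (1 - 9/100) = 910 Mbps
File size in Mb = 50 * 8 = 400 Mb
Time = 400 / 910
Time = 0.4396 seconds


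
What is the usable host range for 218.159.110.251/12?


Network: 218.144.0.0
Broadcast: 218.159.255.255
First usable = network + 1
Last usable = broadcast - 1
Range: 218.144.0.1 to 218.159.255.254


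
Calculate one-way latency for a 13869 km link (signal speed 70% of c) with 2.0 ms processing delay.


Speed = 0.7 * 3e5 km/s = 210000 km/s
Propagation delay = 13869 / 210000 = 0.066 s = 66.0429 ms
Processing delay = 2.0 ms
Total one-way latency = 68.0429 ms


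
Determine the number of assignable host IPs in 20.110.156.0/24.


Host bits = 32 - 24 = 8
Total addresses = 2^8 = 256
Usable = total - 2 (network and broadcast)
Usable hosts: 254


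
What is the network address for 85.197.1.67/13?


IP:   01010101.11000101.00000001.01000011
Mask: 11111111.11111000.00000000.00000000
AND operation:
Net:  01010101.11000000.00000000.00000000
Network: 85.192.0.0/13


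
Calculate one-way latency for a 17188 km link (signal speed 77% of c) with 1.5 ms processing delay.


Speed = 0.77 * 3e5 km/s = 231000 km/s
Propagation delay = 17188 / 231000 = 0.0744 s = 74.4069 ms
Processing delay = 1.5 ms
Total one-way latency = 75.9069 ms


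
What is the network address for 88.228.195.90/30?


IP:   01011000.11100100.11000011.01011010
Mask: 11111111.11111111.11111111.11111100
AND operation:
Net:  01011000.11100100.11000011.01011000
Network: 88.228.195.88/30


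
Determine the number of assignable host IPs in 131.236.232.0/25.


Host bits = 32 - 25 = 7
Total addresses = 2^7 = 128
Usable = total - 2 (network and broadcast)
Usable hosts: 126


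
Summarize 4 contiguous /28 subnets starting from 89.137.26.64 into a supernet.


Original prefix: /28
Number of subnets: 4 = 2^2
New prefix = 28 - 2 = 26
Supernet: 89.137.26.64/26


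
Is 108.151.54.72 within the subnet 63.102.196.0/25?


Subnet network: 63.102.196.0
Test IP AND mask: 108.151.54.0
No, 108.151.54.72 is not in 63.102.196.0/25


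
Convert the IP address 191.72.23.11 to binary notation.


191 = 10111111
72 = 01001000
23 = 00010111
11 = 00001011
Binary: 10111111.01001000.00010111.00001011


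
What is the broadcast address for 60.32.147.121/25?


Network: 60.32.147.0/25
Host bits = 7
Set all host bits to 1:
Broadcast: 60.32.147.127


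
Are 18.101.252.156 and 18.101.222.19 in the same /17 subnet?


Mask: 255.255.128.0
18.101.252.156 AND mask = 18.101.128.0
18.101.222.19 AND mask = 18.101.128.0
Yes, same subnet (18.101.128.0)


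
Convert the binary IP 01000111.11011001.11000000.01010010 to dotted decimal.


01000111 = 71
11011001 = 217
11000000 = 192
01010010 = 82
IP: 71.217.192.82


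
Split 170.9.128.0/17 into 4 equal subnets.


New prefix = 17 + 2 = 19
Each subnet has 8192 addresses
  170.9.128.0/19
  170.9.160.0/19
  170.9.192.0/19
  170.9.224.0/19
Subnets: 170.9.128.0/19, 170.9.160.0/19, 170.9.192.0/19, 170.9.224.0/19


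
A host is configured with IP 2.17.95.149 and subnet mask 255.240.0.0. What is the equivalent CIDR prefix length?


Binary: 11111111.11110000.00000000.00000000
Count leading 1s
Prefix: /12


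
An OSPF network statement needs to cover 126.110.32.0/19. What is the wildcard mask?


Subnet mask: 255.255.224.0
Wildcard = 255.255.255.255 - subnet mask
255 - 255 = 0
255 - 255 = 0
255 - 224 = 31
255 - 0 = 255
Wildcard: 0.0.31.255


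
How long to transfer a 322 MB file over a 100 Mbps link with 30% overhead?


Effective throughput = 100 * (1 - 30/100) = 70 Mbps
File size in Mb = 322 * 8 = 2576 Mb
Time = 2576 / 70
Time = 36.8 seconds


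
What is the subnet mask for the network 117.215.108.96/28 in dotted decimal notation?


/28 means 28 network bits, 4 host bits
Binary: 11111111111111111111111111110000
Mask: 255.255.255.240


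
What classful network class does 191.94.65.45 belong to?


First octet: 191
Binary: 10111111
10xxxxxx -> Class B (128-191)
Class B, default mask 255.255.0.0 (/16)


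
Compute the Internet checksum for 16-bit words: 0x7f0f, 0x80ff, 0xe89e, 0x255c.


Sum all words (with carry folding):
+ 0x7f0f = 0x7f0f
+ 0x80ff = 0x000f
+ 0xe89e = 0xe8ad
+ 0x255c = 0x0e0a
One's complement: ~0x0e0a
Checksum = 0xf1f5


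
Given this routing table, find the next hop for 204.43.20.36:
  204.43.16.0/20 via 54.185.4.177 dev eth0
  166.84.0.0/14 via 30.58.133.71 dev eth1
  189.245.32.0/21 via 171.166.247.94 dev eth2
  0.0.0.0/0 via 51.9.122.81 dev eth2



Longest prefix match for 204.43.20.36:
  /20 204.43.16.0: MATCH
  /14 166.84.0.0: no
  /21 189.245.32.0: no
  /0 0.0.0.0: MATCH
Selected: next-hop 54.185.4.177 via eth0 (matched /20)


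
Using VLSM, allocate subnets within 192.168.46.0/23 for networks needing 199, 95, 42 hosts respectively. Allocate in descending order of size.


199 hosts -> /24 (254 usable): 192.168.46.0/24
95 hosts -> /25 (126 usable): 192.168.47.0/25
42 hosts -> /26 (62 usable): 192.168.47.128/26
Allocation: 192.168.46.0/24 (199 hosts, 254 usable); 192.168.47.0/25 (95 hosts, 126 usable); 192.168.47.128/26 (42 hosts, 62 usable)


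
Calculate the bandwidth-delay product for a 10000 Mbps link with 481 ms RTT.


BDP = bandwidth * RTT
= 10000 Mbps * 481 ms
= 10000 * 1e6 * 481 / 1000 bits
= 4810000000 bits
= 601250000 bytes
= 587158.2031 KB
BDP = 4810000000 bits (601250000 bytes)


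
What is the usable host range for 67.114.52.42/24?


Network: 67.114.52.0
Broadcast: 67.114.52.255
First usable = network + 1
Last usable = broadcast - 1
Range: 67.114.52.1 to 67.114.52.254


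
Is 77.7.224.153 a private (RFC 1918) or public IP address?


RFC 1918 private ranges:
  10.0.0.0/8 (10.0.0.0 - 10.255.255.255)
  172.16.0.0/12 (172.16.0.0 - 172.31.255.255)
  192.168.0.0/16 (192.168.0.0 - 192.168.255.255)
Public (not in any RFC 1918 range)


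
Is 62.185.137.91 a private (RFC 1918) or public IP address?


RFC 1918 private ranges:
  10.0.0.0/8 (10.0.0.0 - 10.255.255.255)
  172.16.0.0/12 (172.16.0.0 - 172.31.255.255)
  192.168.0.0/16 (192.168.0.0 - 192.168.255.255)
Public (not in any RFC 1918 range)


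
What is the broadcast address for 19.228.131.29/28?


Network: 19.228.131.16/28
Host bits = 4
Set all host bits to 1:
Broadcast: 19.228.131.31


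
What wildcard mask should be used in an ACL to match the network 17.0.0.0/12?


Subnet mask: 255.240.0.0
Wildcard = 255.255.255.255 - subnet mask
255 - 255 = 0
255 - 240 = 15
255 - 0 = 255
255 - 0 = 255
Wildcard: 0.15.255.255


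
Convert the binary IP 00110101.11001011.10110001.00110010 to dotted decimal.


00110101 = 53
11001011 = 203
10110001 = 177
00110010 = 50
IP: 53.203.177.50


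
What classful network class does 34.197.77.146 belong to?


First octet: 34
Binary: 00100010
0xxxxxxx -> Class A (1-126)
Class A, default mask 255.0.0.0 (/8)


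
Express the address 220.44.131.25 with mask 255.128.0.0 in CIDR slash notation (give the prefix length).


Binary: 11111111.10000000.00000000.00000000
Count leading 1s
Prefix: /9


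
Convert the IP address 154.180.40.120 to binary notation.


154 = 10011010
180 = 10110100
40 = 00101000
120 = 01111000
Binary: 10011010.10110100.00101000.01111000


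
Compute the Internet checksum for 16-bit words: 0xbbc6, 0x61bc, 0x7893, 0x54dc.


Sum all words (with carry folding):
+ 0xbbc6 = 0xbbc6
+ 0x61bc = 0x1d83
+ 0x7893 = 0x9616
+ 0x54dc = 0xeaf2
One's complement: ~0xeaf2
Checksum = 0x150d


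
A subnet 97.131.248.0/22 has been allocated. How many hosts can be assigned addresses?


Host bits = 32 - 22 = 10
Total addresses = 2^10 = 1024
Usable = total - 2 (network and broadcast)
Usable hosts: 1022


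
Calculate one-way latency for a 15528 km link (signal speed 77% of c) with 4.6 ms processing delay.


Speed = 0.77 * 3e5 km/s = 231000 km/s
Propagation delay = 15528 / 231000 = 0.0672 s = 67.2208 ms
Processing delay = 4.6 ms
Total one-way latency = 71.8208 ms


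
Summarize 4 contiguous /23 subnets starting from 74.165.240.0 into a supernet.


Original prefix: /23
Number of subnets: 4 = 2^2
New prefix = 23 - 2 = 21
Supernet: 74.165.240.0/21


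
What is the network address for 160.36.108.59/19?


IP:   10100000.00100100.01101100.00111011
Mask: 11111111.11111111.11100000.00000000
AND operation:
Net:  10100000.00100100.01100000.00000000
Network: 160.36.96.0/19


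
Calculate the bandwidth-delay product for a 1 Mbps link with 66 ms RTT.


BDP = bandwidth * RTT
= 1 Mbps * 66 ms
= 1 * 1e6 * 66 / 1000 bits
= 66000 bits
= 8250 bytes
= 8.0566 KB
BDP = 66000 bits (8250 bytes)


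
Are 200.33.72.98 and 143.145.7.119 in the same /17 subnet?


Mask: 255.255.128.0
200.33.72.98 AND mask = 200.33.0.0
143.145.7.119 AND mask = 143.145.0.0
No, different subnets (200.33.0.0 vs 143.145.0.0)


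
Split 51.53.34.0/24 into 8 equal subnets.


New prefix = 24 + 3 = 27
Each subnet has 32 addresses
  51.53.34.0/27
  51.53.34.32/27
  51.53.34.64/27
  51.53.34.96/27
  51.53.34.128/27
  51.53.34.160/27
  51.53.34.192/27
  51.53.34.224/27
Subnets: 51.53.34.0/27, 51.53.34.32/27, 51.53.34.64/27, 51.53.34.96/27, 51.53.34.128/27, 51.53.34.160/27, 51.53.34.192/27, 51.53.34.224/27


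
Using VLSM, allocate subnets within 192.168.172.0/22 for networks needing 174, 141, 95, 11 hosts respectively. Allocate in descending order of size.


174 hosts -> /24 (254 usable): 192.168.172.0/24
141 hosts -> /24 (254 usable): 192.168.173.0/24
95 hosts -> /25 (126 usable): 192.168.174.0/25
11 hosts -> /28 (14 usable): 192.168.174.128/28
Allocation: 192.168.172.0/24 (174 hosts, 254 usable); 192.168.173.0/24 (141 hosts, 254 usable); 192.168.174.0/25 (95 hosts, 126 usable); 192.168.174.128/28 (11 hosts, 14 usable)


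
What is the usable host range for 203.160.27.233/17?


Network: 203.160.0.0
Broadcast: 203.160.127.255
First usable = network + 1
Last usable = broadcast - 1
Range: 203.160.0.1 to 203.160.127.254


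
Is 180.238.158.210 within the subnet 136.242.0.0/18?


Subnet network: 136.242.0.0
Test IP AND mask: 180.238.128.0
No, 180.238.158.210 is not in 136.242.0.0/18


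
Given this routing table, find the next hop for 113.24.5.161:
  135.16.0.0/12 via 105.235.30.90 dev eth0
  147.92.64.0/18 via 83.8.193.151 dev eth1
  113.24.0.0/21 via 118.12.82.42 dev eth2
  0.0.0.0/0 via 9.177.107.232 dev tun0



Longest prefix match for 113.24.5.161:
  /12 135.16.0.0: no
  /18 147.92.64.0: no
  /21 113.24.0.0: MATCH
  /0 0.0.0.0: MATCH
Selected: next-hop 118.12.82.42 via eth2 (matched /21)


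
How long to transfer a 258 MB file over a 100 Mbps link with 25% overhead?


Effective throughput = 100 * (1 - 25/100) = 75 Mbps
File size in Mb = 258 * 8 = 2064 Mb
Time = 2064 / 75
Time = 27.52 seconds


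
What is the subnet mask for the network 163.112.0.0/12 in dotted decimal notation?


/12 means 12 network bits, 20 host bits
Binary: 11111111111100000000000000000000
Mask: 255.240.0.0


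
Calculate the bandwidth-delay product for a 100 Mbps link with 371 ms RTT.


BDP = bandwidth * RTT
= 100 Mbps * 371 ms
= 100 * 1e6 * 371 / 1000 bits
= 37100000 bits
= 4637500 bytes
= 4528.8086 KB
BDP = 37100000 bits (4637500 bytes)


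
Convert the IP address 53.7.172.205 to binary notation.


53 = 00110101
7 = 00000111
172 = 10101100
205 = 11001101
Binary: 00110101.00000111.10101100.11001101


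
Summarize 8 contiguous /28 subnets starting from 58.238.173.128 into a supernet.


Original prefix: /28
Number of subnets: 8 = 2^3
New prefix = 28 - 3 = 25
Supernet: 58.238.173.128/25


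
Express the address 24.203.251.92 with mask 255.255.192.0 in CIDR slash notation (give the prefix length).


Binary: 11111111.11111111.11000000.00000000
Count leading 1s
Prefix: /18


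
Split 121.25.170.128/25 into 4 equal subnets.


New prefix = 25 + 2 = 27
Each subnet has 32 addresses
  121.25.170.128/27
  121.25.170.160/27
  121.25.170.192/27
  121.25.170.224/27
Subnets: 121.25.170.128/27, 121.25.170.160/27, 121.25.170.192/27, 121.25.170.224/27


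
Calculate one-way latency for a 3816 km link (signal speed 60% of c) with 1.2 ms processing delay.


Speed = 0.6 * 3e5 km/s = 180000 km/s
Propagation delay = 3816 / 180000 = 0.0212 s = 21.2 ms
Processing delay = 1.2 ms
Total one-way latency = 22.4 ms


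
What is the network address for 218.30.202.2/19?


IP:   11011010.00011110.11001010.00000010
Mask: 11111111.11111111.11100000.00000000
AND operation:
Net:  11011010.00011110.11000000.00000000
Network: 218.30.192.0/19


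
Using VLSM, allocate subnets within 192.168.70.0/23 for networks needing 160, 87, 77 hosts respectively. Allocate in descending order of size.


160 hosts -> /24 (254 usable): 192.168.70.0/24
87 hosts -> /25 (126 usable): 192.168.71.0/25
77 hosts -> /25 (126 usable): 192.168.71.128/25
Allocation: 192.168.70.0/24 (160 hosts, 254 usable); 192.168.71.0/25 (87 hosts, 126 usable); 192.168.71.128/25 (77 hosts, 126 usable)


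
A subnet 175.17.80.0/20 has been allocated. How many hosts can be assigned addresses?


Host bits = 32 - 20 = 12
Total addresses = 2^12 = 4096
Usable = total - 2 (network and broadcast)
Usable hosts: 4094


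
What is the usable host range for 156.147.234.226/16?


Network: 156.147.0.0
Broadcast: 156.147.255.255
First usable = network + 1
Last usable = broadcast - 1
Range: 156.147.0.1 to 156.147.255.254


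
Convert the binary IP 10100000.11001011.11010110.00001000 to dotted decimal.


10100000 = 160
11001011 = 203
11010110 = 214
00001000 = 8
IP: 160.203.214.8


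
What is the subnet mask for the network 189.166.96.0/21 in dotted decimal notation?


/21 means 21 network bits, 11 host bits
Binary: 11111111111111111111100000000000
Mask: 255.255.248.0


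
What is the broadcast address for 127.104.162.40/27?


Network: 127.104.162.32/27
Host bits = 5
Set all host bits to 1:
Broadcast: 127.104.162.63


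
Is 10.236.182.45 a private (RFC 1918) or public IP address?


RFC 1918 private ranges:
  10.0.0.0/8 (10.0.0.0 - 10.255.255.255)
  172.16.0.0/12 (172.16.0.0 - 172.31.255.255)
  192.168.0.0/16 (192.168.0.0 - 192.168.255.255)
Private (in 10.0.0.0/8)


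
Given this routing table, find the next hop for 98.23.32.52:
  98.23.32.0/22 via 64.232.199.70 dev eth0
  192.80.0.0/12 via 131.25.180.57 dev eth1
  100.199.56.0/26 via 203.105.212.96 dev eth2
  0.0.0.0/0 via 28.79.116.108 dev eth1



Longest prefix match for 98.23.32.52:
  /22 98.23.32.0: MATCH
  /12 192.80.0.0: no
  /26 100.199.56.0: no
  /0 0.0.0.0: MATCH
Selected: next-hop 64.232.199.70 via eth0 (matched /22)


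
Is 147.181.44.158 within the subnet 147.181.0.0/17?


Subnet network: 147.181.0.0
Test IP AND mask: 147.181.0.0
Yes, 147.181.44.158 is in 147.181.0.0/17


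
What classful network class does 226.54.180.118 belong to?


First octet: 226
Binary: 11100010
1110xxxx -> Class D (224-239)
Class D (multicast), default mask N/A


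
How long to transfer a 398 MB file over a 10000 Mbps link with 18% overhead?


Effective throughput = 10000 * (1 - 18/100) = 8200 Mbps
File size in Mb = 398 * 8 = 3184 Mb
Time = 3184 / 8200
Time = 0.3883 seconds


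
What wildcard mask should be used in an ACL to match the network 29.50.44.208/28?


Subnet mask: 255.255.255.240
Wildcard = 255.255.255.255 - subnet mask
255 - 255 = 0
255 - 255 = 0
255 - 255 = 0
255 - 240 = 15
Wildcard: 0.0.0.15


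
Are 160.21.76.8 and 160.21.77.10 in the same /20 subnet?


Mask: 255.255.240.0
160.21.76.8 AND mask = 160.21.64.0
160.21.77.10 AND mask = 160.21.64.0
Yes, same subnet (160.21.64.0)


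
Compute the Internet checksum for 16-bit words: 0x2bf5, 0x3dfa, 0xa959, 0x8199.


Sum all words (with carry folding):
+ 0x2bf5 = 0x2bf5
+ 0x3dfa = 0x69ef
+ 0xa959 = 0x1349
+ 0x8199 = 0x94e2
One's complement: ~0x94e2
Checksum = 0x6b1d


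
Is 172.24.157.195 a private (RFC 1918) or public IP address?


RFC 1918 private ranges:
  10.0.0.0/8 (10.0.0.0 - 10.255.255.255)
  172.16.0.0/12 (172.16.0.0 - 172.31.255.255)
  192.168.0.0/16 (192.168.0.0 - 192.168.255.255)
Private (in 172.16.0.0/12)


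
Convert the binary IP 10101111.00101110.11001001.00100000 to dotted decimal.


10101111 = 175
00101110 = 46
11001001 = 201
00100000 = 32
IP: 175.46.201.32


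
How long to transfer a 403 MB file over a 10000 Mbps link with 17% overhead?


Effective throughput = 10000 * (1 - 17/100) = 8300 Mbps
File size in Mb = 403 * 8 = 3224 Mb
Time = 3224 / 8300
Time = 0.3884 seconds


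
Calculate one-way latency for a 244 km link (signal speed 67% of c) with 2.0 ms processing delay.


Speed = 0.67 * 3e5 km/s = 201000 km/s
Propagation delay = 244 / 201000 = 0.0012 s = 1.2139 ms
Processing delay = 2.0 ms
Total one-way latency = 3.2139 ms


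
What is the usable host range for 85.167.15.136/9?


Network: 85.128.0.0
Broadcast: 85.255.255.255
First usable = network + 1
Last usable = broadcast - 1
Range: 85.128.0.1 to 85.255.255.254


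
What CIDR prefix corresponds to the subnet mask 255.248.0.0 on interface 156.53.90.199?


Binary: 11111111.11111000.00000000.00000000
Count leading 1s
Prefix: /13


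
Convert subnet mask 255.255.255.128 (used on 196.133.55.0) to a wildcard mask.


Subnet mask: 255.255.255.128
Wildcard = 255.255.255.255 - subnet mask
255 - 255 = 0
255 - 255 = 0
255 - 255 = 0
255 - 128 = 127
Wildcard: 0.0.0.127


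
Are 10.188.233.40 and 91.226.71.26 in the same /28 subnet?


Mask: 255.255.255.240
10.188.233.40 AND mask = 10.188.233.32
91.226.71.26 AND mask = 91.226.71.16
No, different subnets (10.188.233.32 vs 91.226.71.16)


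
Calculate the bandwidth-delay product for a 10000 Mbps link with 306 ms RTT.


BDP = bandwidth * RTT
= 10000 Mbps * 306 ms
= 10000 * 1e6 * 306 / 1000 bits
= 3060000000 bits
= 382500000 bytes
= 373535.1562 KB
BDP = 3060000000 bits (382500000 bytes)


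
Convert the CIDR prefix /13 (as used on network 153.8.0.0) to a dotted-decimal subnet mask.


/13 means 13 network bits, 19 host bits
Binary: 11111111111110000000000000000000
Mask: 255.248.0.0


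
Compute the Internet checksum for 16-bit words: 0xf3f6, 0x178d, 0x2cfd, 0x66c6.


Sum all words (with carry folding):
+ 0xf3f6 = 0xf3f6
+ 0x178d = 0x0b84
+ 0x2cfd = 0x3881
+ 0x66c6 = 0x9f47
One's complement: ~0x9f47
Checksum = 0x60b8


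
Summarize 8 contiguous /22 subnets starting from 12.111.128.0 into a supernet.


Original prefix: /22
Number of subnets: 8 = 2^3
New prefix = 22 - 3 = 19
Supernet: 12.111.128.0/19


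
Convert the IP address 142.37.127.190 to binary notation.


142 = 10001110
37 = 00100101
127 = 01111111
190 = 10111110
Binary: 10001110.00100101.01111111.10111110


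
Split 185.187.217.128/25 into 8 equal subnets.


New prefix = 25 + 3 = 28
Each subnet has 16 addresses
  185.187.217.128/28
  185.187.217.144/28
  185.187.217.160/28
  185.187.217.176/28
  185.187.217.192/28
  185.187.217.208/28
  185.187.217.224/28
  185.187.217.240/28
Subnets: 185.187.217.128/28, 185.187.217.144/28, 185.187.217.160/28, 185.187.217.176/28, 185.187.217.192/28, 185.187.217.208/28, 185.187.217.224/28, 185.187.217.240/28


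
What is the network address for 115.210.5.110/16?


IP:   01110011.11010010.00000101.01101110
Mask: 11111111.11111111.00000000.00000000
AND operation:
Net:  01110011.11010010.00000000.00000000
Network: 115.210.0.0/16


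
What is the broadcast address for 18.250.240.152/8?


Network: 18.0.0.0/8
Host bits = 24
Set all host bits to 1:
Broadcast: 18.255.255.255


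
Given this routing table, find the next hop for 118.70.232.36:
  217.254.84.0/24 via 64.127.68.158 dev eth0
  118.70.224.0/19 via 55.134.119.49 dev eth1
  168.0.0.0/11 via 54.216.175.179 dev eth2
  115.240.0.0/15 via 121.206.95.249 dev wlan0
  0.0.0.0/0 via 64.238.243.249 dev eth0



Longest prefix match for 118.70.232.36:
  /24 217.254.84.0: no
  /19 118.70.224.0: MATCH
  /11 168.0.0.0: no
  /15 115.240.0.0: no
  /0 0.0.0.0: MATCH
Selected: next-hop 55.134.119.49 via eth1 (matched /19)


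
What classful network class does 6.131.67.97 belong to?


First octet: 6
Binary: 00000110
0xxxxxxx -> Class A (1-126)
Class A, default mask 255.0.0.0 (/8)


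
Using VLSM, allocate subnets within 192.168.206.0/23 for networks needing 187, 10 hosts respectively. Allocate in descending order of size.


187 hosts -> /24 (254 usable): 192.168.206.0/24
10 hosts -> /28 (14 usable): 192.168.207.0/28
Allocation: 192.168.206.0/24 (187 hosts, 254 usable); 192.168.207.0/28 (10 hosts, 14 usable)


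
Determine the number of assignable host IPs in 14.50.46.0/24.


Host bits = 32 - 24 = 8
Total addresses = 2^8 = 256
Usable = total - 2 (network and broadcast)
Usable hosts: 254


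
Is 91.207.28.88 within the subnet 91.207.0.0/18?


Subnet network: 91.207.0.0
Test IP AND mask: 91.207.0.0
Yes, 91.207.28.88 is in 91.207.0.0/18


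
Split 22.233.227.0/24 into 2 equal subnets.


New prefix = 24 + 1 = 25
Each subnet has 128 addresses
  22.233.227.0/25
  22.233.227.128/25
Subnets: 22.233.227.0/25, 22.233.227.128/25


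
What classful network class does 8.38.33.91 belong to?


First octet: 8
Binary: 00001000
0xxxxxxx -> Class A (1-126)
Class A, default mask 255.0.0.0 (/8)


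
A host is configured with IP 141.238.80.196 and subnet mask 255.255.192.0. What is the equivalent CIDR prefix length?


Binary: 11111111.11111111.11000000.00000000
Count leading 1s
Prefix: /18


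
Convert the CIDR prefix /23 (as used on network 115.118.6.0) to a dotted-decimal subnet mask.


/23 means 23 network bits, 9 host bits
Binary: 11111111111111111111111000000000
Mask: 255.255.254.0


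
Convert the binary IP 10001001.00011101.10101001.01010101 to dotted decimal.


10001001 = 137
00011101 = 29
10101001 = 169
01010101 = 85
IP: 137.29.169.85


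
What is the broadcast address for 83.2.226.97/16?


Network: 83.2.0.0/16
Host bits = 16
Set all host bits to 1:
Broadcast: 83.2.255.255


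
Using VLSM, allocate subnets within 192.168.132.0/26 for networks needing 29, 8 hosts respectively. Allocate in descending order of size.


29 hosts -> /27 (30 usable): 192.168.132.0/27
8 hosts -> /28 (14 usable): 192.168.132.32/28
Allocation: 192.168.132.0/27 (29 hosts, 30 usable); 192.168.132.32/28 (8 hosts, 14 usable)


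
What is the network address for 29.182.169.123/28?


IP:   00011101.10110110.10101001.01111011
Mask: 11111111.11111111.11111111.11110000
AND operation:
Net:  00011101.10110110.10101001.01110000
Network: 29.182.169.112/28


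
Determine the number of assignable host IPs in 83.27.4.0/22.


Host bits = 32 - 22 = 10
Total addresses = 2^10 = 1024
Usable = total - 2 (network and broadcast)
Usable hosts: 1022


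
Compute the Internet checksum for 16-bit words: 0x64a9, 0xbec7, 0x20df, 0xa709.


Sum all words (with carry folding):
+ 0x64a9 = 0x64a9
+ 0xbec7 = 0x2371
+ 0x20df = 0x4450
+ 0xa709 = 0xeb59
One's complement: ~0xeb59
Checksum = 0x14a6


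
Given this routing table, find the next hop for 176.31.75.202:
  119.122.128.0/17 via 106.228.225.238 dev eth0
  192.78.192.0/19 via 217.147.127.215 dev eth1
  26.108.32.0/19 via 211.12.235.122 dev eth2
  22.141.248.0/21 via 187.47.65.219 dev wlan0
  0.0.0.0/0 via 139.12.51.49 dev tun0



Longest prefix match for 176.31.75.202:
  /17 119.122.128.0: no
  /19 192.78.192.0: no
  /19 26.108.32.0: no
  /21 22.141.248.0: no
  /0 0.0.0.0: MATCH
Selected: next-hop 139.12.51.49 via tun0 (matched /0)


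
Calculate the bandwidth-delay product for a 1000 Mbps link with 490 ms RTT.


BDP = bandwidth * RTT
= 1000 Mbps * 490 ms
= 1000 * 1e6 * 490 / 1000 bits
= 490000000 bits
= 61250000 bytes
= 59814.4531 KB
BDP = 490000000 bits (61250000 bytes)


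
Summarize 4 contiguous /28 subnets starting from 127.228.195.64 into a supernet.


Original prefix: /28
Number of subnets: 4 = 2^2
New prefix = 28 - 2 = 26
Supernet: 127.228.195.64/26


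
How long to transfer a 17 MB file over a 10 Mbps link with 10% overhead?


Effective throughput = 10 * (1 - 10/100) = 9 Mbps
File size in Mb = 17 * 8 = 136 Mb
Time = 136 / 9
Time = 15.1111 seconds


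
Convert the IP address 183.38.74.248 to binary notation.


183 = 10110111
38 = 00100110
74 = 01001010
248 = 11111000
Binary: 10110111.00100110.01001010.11111000


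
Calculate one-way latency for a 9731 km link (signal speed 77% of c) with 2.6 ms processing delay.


Speed = 0.77 * 3e5 km/s = 231000 km/s
Propagation delay = 9731 / 231000 = 0.0421 s = 42.1255 ms
Processing delay = 2.6 ms
Total one-way latency = 44.7255 ms


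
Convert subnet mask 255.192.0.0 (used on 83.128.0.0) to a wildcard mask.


Subnet mask: 255.192.0.0
Wildcard = 255.255.255.255 - subnet mask
255 - 255 = 0
255 - 192 = 63
255 - 0 = 255
255 - 0 = 255
Wildcard: 0.63.255.255


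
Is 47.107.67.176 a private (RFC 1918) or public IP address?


RFC 1918 private ranges:
  10.0.0.0/8 (10.0.0.0 - 10.255.255.255)
  172.16.0.0/12 (172.16.0.0 - 172.31.255.255)
  192.168.0.0/16 (192.168.0.0 - 192.168.255.255)
Public (not in any RFC 1918 range)


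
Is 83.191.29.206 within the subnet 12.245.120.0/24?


Subnet network: 12.245.120.0
Test IP AND mask: 83.191.29.0
No, 83.191.29.206 is not in 12.245.120.0/24


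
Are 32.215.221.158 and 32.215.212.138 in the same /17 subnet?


Mask: 255.255.128.0
32.215.221.158 AND mask = 32.215.128.0
32.215.212.138 AND mask = 32.215.128.0
Yes, same subnet (32.215.128.0)


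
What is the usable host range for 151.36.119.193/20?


Network: 151.36.112.0
Broadcast: 151.36.127.255
First usable = network + 1
Last usable = broadcast - 1
Range: 151.36.112.1 to 151.36.127.254


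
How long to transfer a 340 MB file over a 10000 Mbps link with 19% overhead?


Effective throughput = 10000 * (1 - 19/100) = 8100.0 Mbps
File size in Mb = 340 * 8 = 2720 Mb
Time = 2720 / 8100.0
Time = 0.3358 seconds


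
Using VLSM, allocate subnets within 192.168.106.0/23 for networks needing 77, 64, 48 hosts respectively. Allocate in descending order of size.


77 hosts -> /25 (126 usable): 192.168.106.0/25
64 hosts -> /25 (126 usable): 192.168.106.128/25
48 hosts -> /26 (62 usable): 192.168.107.0/26
Allocation: 192.168.106.0/25 (77 hosts, 126 usable); 192.168.106.128/25 (64 hosts, 126 usable); 192.168.107.0/26 (48 hosts, 62 usable)


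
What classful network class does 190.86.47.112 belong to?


First octet: 190
Binary: 10111110
10xxxxxx -> Class B (128-191)
Class B, default mask 255.255.0.0 (/16)


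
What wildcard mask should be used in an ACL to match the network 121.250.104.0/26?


Subnet mask: 255.255.255.192
Wildcard = 255.255.255.255 - subnet mask
255 - 255 = 0
255 - 255 = 0
255 - 255 = 0
255 - 192 = 63
Wildcard: 0.0.0.63


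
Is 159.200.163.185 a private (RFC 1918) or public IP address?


RFC 1918 private ranges:
  10.0.0.0/8 (10.0.0.0 - 10.255.255.255)
  172.16.0.0/12 (172.16.0.0 - 172.31.255.255)
  192.168.0.0/16 (192.168.0.0 - 192.168.255.255)
Public (not in any RFC 1918 range)


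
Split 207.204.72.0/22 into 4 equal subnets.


New prefix = 22 + 2 = 24
Each subnet has 256 addresses
  207.204.72.0/24
  207.204.73.0/24
  207.204.74.0/24
  207.204.75.0/24
Subnets: 207.204.72.0/24, 207.204.73.0/24, 207.204.74.0/24, 207.204.75.0/24


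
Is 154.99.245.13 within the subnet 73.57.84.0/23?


Subnet network: 73.57.84.0
Test IP AND mask: 154.99.244.0
No, 154.99.245.13 is not in 73.57.84.0/23


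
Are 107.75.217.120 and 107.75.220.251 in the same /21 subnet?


Mask: 255.255.248.0
107.75.217.120 AND mask = 107.75.216.0
107.75.220.251 AND mask = 107.75.216.0
Yes, same subnet (107.75.216.0)


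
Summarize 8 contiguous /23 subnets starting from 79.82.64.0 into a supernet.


Original prefix: /23
Number of subnets: 8 = 2^3
New prefix = 23 - 3 = 20
Supernet: 79.82.64.0/20


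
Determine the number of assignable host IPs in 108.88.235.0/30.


Host bits = 32 - 30 = 2
Total addresses = 2^2 = 4
Usable = total - 2 (network and broadcast)
Usable hosts: 2


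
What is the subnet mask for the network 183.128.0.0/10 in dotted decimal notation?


/10 means 10 network bits, 22 host bits
Binary: 11111111110000000000000000000000
Mask: 255.192.0.0


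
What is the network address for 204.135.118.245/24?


IP:   11001100.10000111.01110110.11110101
Mask: 11111111.11111111.11111111.00000000
AND operation:
Net:  11001100.10000111.01110110.00000000
Network: 204.135.118.0/24


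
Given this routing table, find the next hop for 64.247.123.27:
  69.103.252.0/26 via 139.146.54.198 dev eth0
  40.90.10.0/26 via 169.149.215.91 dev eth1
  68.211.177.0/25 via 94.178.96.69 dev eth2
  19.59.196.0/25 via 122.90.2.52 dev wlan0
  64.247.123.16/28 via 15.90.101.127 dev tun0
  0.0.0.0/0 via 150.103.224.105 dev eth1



Longest prefix match for 64.247.123.27:
  /26 69.103.252.0: no
  /26 40.90.10.0: no
  /25 68.211.177.0: no
  /25 19.59.196.0: no
  /28 64.247.123.16: MATCH
  /0 0.0.0.0: MATCH
Selected: next-hop 15.90.101.127 via tun0 (matched /28)


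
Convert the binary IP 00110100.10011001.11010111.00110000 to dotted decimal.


00110100 = 52
10011001 = 153
11010111 = 215
00110000 = 48
IP: 52.153.215.48


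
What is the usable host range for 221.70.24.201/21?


Network: 221.70.24.0
Broadcast: 221.70.31.255
First usable = network + 1
Last usable = broadcast - 1
Range: 221.70.24.1 to 221.70.31.254


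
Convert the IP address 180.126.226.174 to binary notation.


180 = 10110100
126 = 01111110
226 = 11100010
174 = 10101110
Binary: 10110100.01111110.11100010.10101110


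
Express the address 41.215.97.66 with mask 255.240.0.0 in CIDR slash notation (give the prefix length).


Binary: 11111111.11110000.00000000.00000000
Count leading 1s
Prefix: /12


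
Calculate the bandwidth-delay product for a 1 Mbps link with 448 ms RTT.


BDP = bandwidth * RTT
= 1 Mbps * 448 ms
= 1 * 1e6 * 448 / 1000 bits
= 448000 bits
= 56000 bytes
= 54.6875 KB
BDP = 448000 bits (56000 bytes)


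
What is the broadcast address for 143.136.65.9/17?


Network: 143.136.0.0/17
Host bits = 15
Set all host bits to 1:
Broadcast: 143.136.127.255


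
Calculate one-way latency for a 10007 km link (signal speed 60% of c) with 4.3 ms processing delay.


Speed = 0.6 * 3e5 km/s = 180000 km/s
Propagation delay = 10007 / 180000 = 0.0556 s = 55.5944 ms
Processing delay = 4.3 ms
Total one-way latency = 59.8944 ms


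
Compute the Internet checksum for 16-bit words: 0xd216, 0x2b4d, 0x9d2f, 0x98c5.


Sum all words (with carry folding):
+ 0xd216 = 0xd216
+ 0x2b4d = 0xfd63
+ 0x9d2f = 0x9a93
+ 0x98c5 = 0x3359
One's complement: ~0x3359
Checksum = 0xcca6


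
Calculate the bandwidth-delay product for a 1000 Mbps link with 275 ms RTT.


BDP = bandwidth * RTT
= 1000 Mbps * 275 ms
= 1000 * 1e6 * 275 / 1000 bits
= 275000000 bits
= 34375000 bytes
= 33569.3359 KB
BDP = 275000000 bits (34375000 bytes)


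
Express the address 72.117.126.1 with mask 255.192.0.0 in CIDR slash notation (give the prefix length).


Binary: 11111111.11000000.00000000.00000000
Count leading 1s
Prefix: /10


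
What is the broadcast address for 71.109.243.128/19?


Network: 71.109.224.0/19
Host bits = 13
Set all host bits to 1:
Broadcast: 71.109.255.255


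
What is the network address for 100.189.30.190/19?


IP:   01100100.10111101.00011110.10111110
Mask: 11111111.11111111.11100000.00000000
AND operation:
Net:  01100100.10111101.00000000.00000000
Network: 100.189.0.0/19


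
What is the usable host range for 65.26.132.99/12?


Network: 65.16.0.0
Broadcast: 65.31.255.255
First usable = network + 1
Last usable = broadcast - 1
Range: 65.16.0.1 to 65.31.255.254


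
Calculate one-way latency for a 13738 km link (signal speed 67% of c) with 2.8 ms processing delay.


Speed = 0.67 * 3e5 km/s = 201000 km/s
Propagation delay = 13738 / 201000 = 0.0683 s = 68.3483 ms
Processing delay = 2.8 ms
Total one-way latency = 71.1483 ms


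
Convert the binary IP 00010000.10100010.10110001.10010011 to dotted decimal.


00010000 = 16
10100010 = 162
10110001 = 177
10010011 = 147
IP: 16.162.177.147


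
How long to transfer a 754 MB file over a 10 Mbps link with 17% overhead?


Effective throughput = 10 * (1 - 17/100) = 8.3 Mbps
File size in Mb = 754 * 8 = 6032 Mb
Time = 6032 / 8.3
Time = 726.747 seconds


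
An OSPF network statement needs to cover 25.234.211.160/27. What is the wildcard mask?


Subnet mask: 255.255.255.224
Wildcard = 255.255.255.255 - subnet mask
255 - 255 = 0
255 - 255 = 0
255 - 255 = 0
255 - 224 = 31
Wildcard: 0.0.0.31


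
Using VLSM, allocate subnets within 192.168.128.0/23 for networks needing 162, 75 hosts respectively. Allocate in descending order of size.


162 hosts -> /24 (254 usable): 192.168.128.0/24
75 hosts -> /25 (126 usable): 192.168.129.0/25
Allocation: 192.168.128.0/24 (162 hosts, 254 usable); 192.168.129.0/25 (75 hosts, 126 usable)


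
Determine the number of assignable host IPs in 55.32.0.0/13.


Host bits = 32 - 13 = 19
Total addresses = 2^19 = 524288
Usable = total - 2 (network and broadcast)
Usable hosts: 524286


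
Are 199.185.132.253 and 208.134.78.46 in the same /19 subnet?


Mask: 255.255.224.0
199.185.132.253 AND mask = 199.185.128.0
208.134.78.46 AND mask = 208.134.64.0
No, different subnets (199.185.128.0 vs 208.134.64.0)


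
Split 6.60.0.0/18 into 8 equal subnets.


New prefix = 18 + 3 = 21
Each subnet has 2048 addresses
  6.60.0.0/21
  6.60.8.0/21
  6.60.16.0/21
  6.60.24.0/21
  6.60.32.0/21
  6.60.40.0/21
  6.60.48.0/21
  6.60.56.0/21
Subnets: 6.60.0.0/21, 6.60.8.0/21, 6.60.16.0/21, 6.60.24.0/21, 6.60.32.0/21, 6.60.40.0/21, 6.60.48.0/21, 6.60.56.0/21


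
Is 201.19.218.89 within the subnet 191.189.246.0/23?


Subnet network: 191.189.246.0
Test IP AND mask: 201.19.218.0
No, 201.19.218.89 is not in 191.189.246.0/23


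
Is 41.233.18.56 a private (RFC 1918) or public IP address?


RFC 1918 private ranges:
  10.0.0.0/8 (10.0.0.0 - 10.255.255.255)
  172.16.0.0/12 (172.16.0.0 - 172.31.255.255)
  192.168.0.0/16 (192.168.0.0 - 192.168.255.255)
Public (not in any RFC 1918 range)


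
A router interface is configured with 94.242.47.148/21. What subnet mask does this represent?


/21 means 21 network bits, 11 host bits
Binary: 11111111111111111111100000000000
Mask: 255.255.248.0


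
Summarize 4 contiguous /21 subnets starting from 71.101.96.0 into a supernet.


Original prefix: /21
Number of subnets: 4 = 2^2
New prefix = 21 - 2 = 19
Supernet: 71.101.96.0/19


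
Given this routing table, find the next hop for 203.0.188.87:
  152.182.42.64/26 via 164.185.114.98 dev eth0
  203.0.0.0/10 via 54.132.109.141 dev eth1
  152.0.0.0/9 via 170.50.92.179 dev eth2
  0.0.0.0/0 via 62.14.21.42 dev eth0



Longest prefix match for 203.0.188.87:
  /26 152.182.42.64: no
  /10 203.0.0.0: MATCH
  /9 152.0.0.0: no
  /0 0.0.0.0: MATCH
Selected: next-hop 54.132.109.141 via eth1 (matched /10)


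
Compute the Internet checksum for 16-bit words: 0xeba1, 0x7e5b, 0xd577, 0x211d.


Sum all words (with carry folding):
+ 0xeba1 = 0xeba1
+ 0x7e5b = 0x69fd
+ 0xd577 = 0x3f75
+ 0x211d = 0x6092
One's complement: ~0x6092
Checksum = 0x9f6d


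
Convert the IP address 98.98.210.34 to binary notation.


98 = 01100010
98 = 01100010
210 = 11010010
34 = 00100010
Binary: 01100010.01100010.11010010.00100010


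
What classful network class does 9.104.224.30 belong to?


First octet: 9
Binary: 00001001
0xxxxxxx -> Class A (1-126)
Class A, default mask 255.0.0.0 (/8)


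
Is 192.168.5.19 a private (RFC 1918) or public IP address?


RFC 1918 private ranges:
  10.0.0.0/8 (10.0.0.0 - 10.255.255.255)
  172.16.0.0/12 (172.16.0.0 - 172.31.255.255)
  192.168.0.0/16 (192.168.0.0 - 192.168.255.255)
Private (in 192.168.0.0/16)


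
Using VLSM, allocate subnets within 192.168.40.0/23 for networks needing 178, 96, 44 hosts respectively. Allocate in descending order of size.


178 hosts -> /24 (254 usable): 192.168.40.0/24
96 hosts -> /25 (126 usable): 192.168.41.0/25
44 hosts -> /26 (62 usable): 192.168.41.128/26
Allocation: 192.168.40.0/24 (178 hosts, 254 usable); 192.168.41.0/25 (96 hosts, 126 usable); 192.168.41.128/26 (44 hosts, 62 usable)


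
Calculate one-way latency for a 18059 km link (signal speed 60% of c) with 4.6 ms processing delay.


Speed = 0.6 * 3e5 km/s = 180000 km/s
Propagation delay = 18059 / 180000 = 0.1003 s = 100.3278 ms
Processing delay = 4.6 ms
Total one-way latency = 104.9278 ms


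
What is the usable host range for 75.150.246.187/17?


Network: 75.150.128.0
Broadcast: 75.150.255.255
First usable = network + 1
Last usable = broadcast - 1
Range: 75.150.128.1 to 75.150.255.254
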